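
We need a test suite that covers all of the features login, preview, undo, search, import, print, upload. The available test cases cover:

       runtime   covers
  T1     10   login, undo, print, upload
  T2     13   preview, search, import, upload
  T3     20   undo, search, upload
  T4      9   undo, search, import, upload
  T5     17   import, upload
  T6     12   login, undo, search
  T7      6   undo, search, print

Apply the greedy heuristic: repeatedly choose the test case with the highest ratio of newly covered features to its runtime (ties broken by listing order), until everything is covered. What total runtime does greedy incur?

Pick 1: T7 adds 3 new (undo, search, print) at runtime 6 (ratio 3/6).
Pick 2: T2 adds 3 new (preview, import, upload) at runtime 13 (ratio 3/13).
Pick 3: T1 adds 1 new (login) at runtime 10 (ratio 1/10).
Greedy total runtime: 6 + 13 + 10 = 29. (The true optimum is 23, so greedy overshoots here.)

29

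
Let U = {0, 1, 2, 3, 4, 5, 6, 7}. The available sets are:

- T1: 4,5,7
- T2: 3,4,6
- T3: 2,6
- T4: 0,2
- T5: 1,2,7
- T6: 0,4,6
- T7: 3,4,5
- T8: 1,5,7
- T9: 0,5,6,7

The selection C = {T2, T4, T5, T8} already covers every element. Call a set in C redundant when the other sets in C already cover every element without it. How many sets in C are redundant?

Drop T2: 3, 4, 6 uncovered — not redundant.
Drop T4: 0 uncovered — not redundant.
Drop T5: the rest still cover every element — redundant.
Drop T8: 5 uncovered — not redundant.
1 redundant: T5.

1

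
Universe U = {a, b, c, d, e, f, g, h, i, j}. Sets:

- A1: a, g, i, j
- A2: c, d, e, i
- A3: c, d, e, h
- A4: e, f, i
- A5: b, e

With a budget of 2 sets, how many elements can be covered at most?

8

Choosing A1, A3 covers {a, c, d, e, g, h, i, j} — 8 elements.
No choice of 2 sets does better; here b, f are left uncovered.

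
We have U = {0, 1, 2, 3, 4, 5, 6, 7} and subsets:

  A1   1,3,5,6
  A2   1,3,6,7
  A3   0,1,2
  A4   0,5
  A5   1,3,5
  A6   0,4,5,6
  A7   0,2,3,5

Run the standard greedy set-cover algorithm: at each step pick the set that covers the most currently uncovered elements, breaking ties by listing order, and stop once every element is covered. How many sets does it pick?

4

Pick 1: A1 covers 4 new elements (1, 3, 5, 6).
Pick 2: A3 covers 2 new elements (0, 2).
Pick 3: A2 covers 1 new elements (7).
Pick 4: A6 covers 1 new elements (4).
Greedy uses 4 sets. (The true minimum is 3.)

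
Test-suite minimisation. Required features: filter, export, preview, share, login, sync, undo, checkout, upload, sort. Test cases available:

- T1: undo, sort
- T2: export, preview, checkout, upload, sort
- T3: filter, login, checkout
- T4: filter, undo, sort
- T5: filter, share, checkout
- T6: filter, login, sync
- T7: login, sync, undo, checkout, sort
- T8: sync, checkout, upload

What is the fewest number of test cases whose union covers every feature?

3

T2, T5, T7 together cover {filter, export, preview, share, login, sync, undo, checkout, upload, sort} — every feature.
No 2 of the 8 test cases cover everything (all 28 pairs fall short), so 3 is minimum.
Greedy (largest uncovered first) would take T2, T6, T1, T5 — 4 test cases — but 3 suffice.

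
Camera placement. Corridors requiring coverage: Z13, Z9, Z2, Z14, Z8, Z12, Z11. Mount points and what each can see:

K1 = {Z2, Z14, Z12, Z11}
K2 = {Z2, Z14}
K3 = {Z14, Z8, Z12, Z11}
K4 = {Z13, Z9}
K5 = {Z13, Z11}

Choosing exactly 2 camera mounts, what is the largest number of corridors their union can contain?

Choosing K1, K4 covers {Z13, Z9, Z2, Z14, Z12, Z11} — 6 corridors.
No choice of 2 camera mounts does better; here Z8 is left uncovered.

6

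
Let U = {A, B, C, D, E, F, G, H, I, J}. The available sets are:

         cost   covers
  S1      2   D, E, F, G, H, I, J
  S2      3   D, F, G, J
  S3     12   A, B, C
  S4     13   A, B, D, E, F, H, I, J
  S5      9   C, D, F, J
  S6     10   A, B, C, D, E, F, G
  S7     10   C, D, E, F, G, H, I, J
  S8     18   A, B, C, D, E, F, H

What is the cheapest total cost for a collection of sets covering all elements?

12

S1, S6 cover every element at cost 2 + 10 = 12.
Any cover uses at least 2 sets; among all covering selections none totals below 12.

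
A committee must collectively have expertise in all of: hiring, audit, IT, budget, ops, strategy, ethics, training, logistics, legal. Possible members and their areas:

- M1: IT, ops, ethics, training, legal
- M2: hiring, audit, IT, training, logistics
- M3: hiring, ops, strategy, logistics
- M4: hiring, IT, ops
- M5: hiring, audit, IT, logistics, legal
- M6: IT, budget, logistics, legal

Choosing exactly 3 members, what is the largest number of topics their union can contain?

Choosing M1, M2, M3 covers {hiring, audit, IT, ops, strategy, ethics, training, logistics, legal} — 9 topics.
No choice of 3 members does better; here budget is left uncovered.

9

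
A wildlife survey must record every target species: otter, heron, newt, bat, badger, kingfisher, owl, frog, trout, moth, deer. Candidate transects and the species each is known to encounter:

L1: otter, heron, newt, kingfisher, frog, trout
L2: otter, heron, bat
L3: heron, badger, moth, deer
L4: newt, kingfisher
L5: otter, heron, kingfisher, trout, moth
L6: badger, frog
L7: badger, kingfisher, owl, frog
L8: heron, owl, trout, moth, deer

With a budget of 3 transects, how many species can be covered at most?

Choosing L1, L2, L3 covers {otter, heron, newt, bat, badger, kingfisher, frog, trout, moth, deer} — 10 species.
No choice of 3 transects does better; here owl is left uncovered.

10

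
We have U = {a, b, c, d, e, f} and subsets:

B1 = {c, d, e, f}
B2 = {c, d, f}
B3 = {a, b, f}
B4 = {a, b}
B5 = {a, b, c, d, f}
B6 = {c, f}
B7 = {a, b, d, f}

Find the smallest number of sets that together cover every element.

B1, B3 together cover {a, b, c, d, e, f} — every element.
No single set contains all 6 elements, so 2 is optimal.

2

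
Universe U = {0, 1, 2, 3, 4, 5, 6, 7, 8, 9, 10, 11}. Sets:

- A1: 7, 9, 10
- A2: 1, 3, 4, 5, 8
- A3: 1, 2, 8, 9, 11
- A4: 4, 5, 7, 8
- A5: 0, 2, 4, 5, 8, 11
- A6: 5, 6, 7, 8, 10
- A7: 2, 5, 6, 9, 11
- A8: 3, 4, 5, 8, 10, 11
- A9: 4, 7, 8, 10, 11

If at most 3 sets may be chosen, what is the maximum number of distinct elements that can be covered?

11

Choosing A1, A2, A5 covers {0, 1, 2, 3, 4, 5, 7, 8, 9, 10, 11} — 11 elements.
No choice of 3 sets does better; here 6 is left uncovered.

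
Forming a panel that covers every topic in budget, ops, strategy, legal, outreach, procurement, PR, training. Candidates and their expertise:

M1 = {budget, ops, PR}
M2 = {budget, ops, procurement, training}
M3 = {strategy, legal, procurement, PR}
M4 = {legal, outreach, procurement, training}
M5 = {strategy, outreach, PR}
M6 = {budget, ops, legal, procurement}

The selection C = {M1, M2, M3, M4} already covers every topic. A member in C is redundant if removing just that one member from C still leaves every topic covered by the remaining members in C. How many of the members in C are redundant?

Drop M1: the rest still cover every topic — redundant.
Drop M2: the rest still cover every topic — redundant.
Drop M3: strategy uncovered — not redundant.
Drop M4: outreach uncovered — not redundant.
2 redundant: M1, M2.

2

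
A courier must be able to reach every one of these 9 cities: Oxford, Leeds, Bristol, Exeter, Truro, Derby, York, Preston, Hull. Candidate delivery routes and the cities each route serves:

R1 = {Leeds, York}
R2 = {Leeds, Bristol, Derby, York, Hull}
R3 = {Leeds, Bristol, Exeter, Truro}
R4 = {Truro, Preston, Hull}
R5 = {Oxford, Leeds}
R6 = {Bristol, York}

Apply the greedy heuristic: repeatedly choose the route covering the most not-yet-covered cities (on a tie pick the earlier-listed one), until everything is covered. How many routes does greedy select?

4

Pick 1: R2 covers 5 new cities (Leeds, Bristol, Derby, York, Hull).
Pick 2: R3 covers 2 new cities (Exeter, Truro).
Pick 3: R4 covers 1 new cities (Preston).
Pick 4: R5 covers 1 new cities (Oxford).
Greedy uses 4 routes.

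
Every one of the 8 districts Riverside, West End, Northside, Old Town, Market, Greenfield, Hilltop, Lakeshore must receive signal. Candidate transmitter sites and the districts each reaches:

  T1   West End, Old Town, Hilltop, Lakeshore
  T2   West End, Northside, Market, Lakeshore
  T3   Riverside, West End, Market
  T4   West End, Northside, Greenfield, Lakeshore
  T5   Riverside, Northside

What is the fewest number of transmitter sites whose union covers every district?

3

T1, T3, T4 together cover {Riverside, West End, Northside, Old Town, Market, Greenfield, Hilltop, Lakeshore} — every district.
No 2 of the 5 transmitter sites cover everything (all 10 pairs fall short), so 3 is minimum.
Greedy (largest uncovered first) would take T1, T2, T3, T4 — 4 transmitter sites — but 3 suffice.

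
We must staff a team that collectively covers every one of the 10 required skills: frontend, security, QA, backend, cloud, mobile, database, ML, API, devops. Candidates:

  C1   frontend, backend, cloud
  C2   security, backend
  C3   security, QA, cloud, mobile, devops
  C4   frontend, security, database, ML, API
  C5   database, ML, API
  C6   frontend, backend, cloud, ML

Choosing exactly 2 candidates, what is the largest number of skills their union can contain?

Choosing C3, C4 covers {frontend, security, QA, cloud, mobile, database, ML, API, devops} — 9 skills.
No choice of 2 candidates does better; here backend is left uncovered.

9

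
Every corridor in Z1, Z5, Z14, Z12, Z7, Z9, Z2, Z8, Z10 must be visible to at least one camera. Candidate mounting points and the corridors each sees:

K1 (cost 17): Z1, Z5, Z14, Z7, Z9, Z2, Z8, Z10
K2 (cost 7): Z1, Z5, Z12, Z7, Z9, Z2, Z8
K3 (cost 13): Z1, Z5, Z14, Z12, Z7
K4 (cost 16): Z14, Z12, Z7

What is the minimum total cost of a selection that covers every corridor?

24

K1, K2 cover every corridor at cost 17 + 7 = 24.
Any cover uses at least 2 camera mounts; among all covering selections none totals below 24.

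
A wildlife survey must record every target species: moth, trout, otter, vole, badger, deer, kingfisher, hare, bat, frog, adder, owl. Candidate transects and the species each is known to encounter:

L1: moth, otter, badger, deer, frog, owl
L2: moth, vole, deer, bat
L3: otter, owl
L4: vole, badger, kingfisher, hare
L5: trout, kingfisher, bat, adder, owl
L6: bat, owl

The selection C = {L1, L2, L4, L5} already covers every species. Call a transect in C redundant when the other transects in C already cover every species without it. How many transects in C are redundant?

Drop L1: otter, frog uncovered — not redundant.
Drop L2: the rest still cover every species — redundant.
Drop L4: hare uncovered — not redundant.
Drop L5: trout, adder uncovered — not redundant.
1 redundant: L2.

1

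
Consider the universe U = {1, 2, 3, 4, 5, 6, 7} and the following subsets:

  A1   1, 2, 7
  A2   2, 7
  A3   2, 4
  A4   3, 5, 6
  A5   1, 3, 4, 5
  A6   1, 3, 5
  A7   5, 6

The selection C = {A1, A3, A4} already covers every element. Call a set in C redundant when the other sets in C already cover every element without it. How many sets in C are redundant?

Drop A1: 1, 7 uncovered — not redundant.
Drop A3: 4 uncovered — not redundant.
Drop A4: 3, 5, 6 uncovered — not redundant.
None of the sets in C is redundant.

0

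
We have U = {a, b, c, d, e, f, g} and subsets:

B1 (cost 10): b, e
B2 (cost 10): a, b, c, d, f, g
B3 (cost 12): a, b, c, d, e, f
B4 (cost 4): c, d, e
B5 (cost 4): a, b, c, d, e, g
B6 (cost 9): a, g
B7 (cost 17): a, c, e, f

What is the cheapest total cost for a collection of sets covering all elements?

14

B2, B4 cover every element at cost 10 + 4 = 14.
Any cover uses at least 2 sets; among all covering selections none totals below 14.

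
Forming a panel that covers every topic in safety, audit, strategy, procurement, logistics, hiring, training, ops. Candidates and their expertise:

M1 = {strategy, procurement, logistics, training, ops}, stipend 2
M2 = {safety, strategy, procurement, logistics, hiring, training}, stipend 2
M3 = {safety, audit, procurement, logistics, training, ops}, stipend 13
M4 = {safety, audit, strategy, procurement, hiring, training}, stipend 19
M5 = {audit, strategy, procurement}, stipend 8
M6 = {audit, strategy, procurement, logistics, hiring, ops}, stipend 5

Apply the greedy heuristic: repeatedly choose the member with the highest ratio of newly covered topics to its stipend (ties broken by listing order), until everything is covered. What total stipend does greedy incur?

Pick 1: M2 adds 6 new (safety, strategy, procurement, logistics, hiring, training) at stipend 2 (ratio 6/2).
Pick 2: M1 adds 1 new (ops) at stipend 2 (ratio 1/2).
Pick 3: M6 adds 1 new (audit) at stipend 5 (ratio 1/5).
Greedy total stipend: 2 + 2 + 5 = 9. (The true optimum is 7, so greedy overshoots here.)

9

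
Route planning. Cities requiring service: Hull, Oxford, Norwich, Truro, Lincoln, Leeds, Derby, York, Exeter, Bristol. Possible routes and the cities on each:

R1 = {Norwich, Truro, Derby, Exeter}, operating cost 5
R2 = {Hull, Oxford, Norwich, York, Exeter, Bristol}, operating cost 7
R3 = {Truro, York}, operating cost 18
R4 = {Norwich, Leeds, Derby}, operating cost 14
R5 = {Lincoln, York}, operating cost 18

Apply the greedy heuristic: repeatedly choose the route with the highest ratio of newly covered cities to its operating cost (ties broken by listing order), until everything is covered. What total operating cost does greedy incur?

44

Pick 1: R2 adds 6 new (Hull, Oxford, Norwich, York, Exeter, Bristol) at operating cost 7 (ratio 6/7).
Pick 2: R1 adds 2 new (Truro, Derby) at operating cost 5 (ratio 2/5).
Pick 3: R4 adds 1 new (Leeds) at operating cost 14 (ratio 1/14).
Pick 4: R5 adds 1 new (Lincoln) at operating cost 18 (ratio 1/18).
Greedy total operating cost: 7 + 5 + 14 + 18 = 44.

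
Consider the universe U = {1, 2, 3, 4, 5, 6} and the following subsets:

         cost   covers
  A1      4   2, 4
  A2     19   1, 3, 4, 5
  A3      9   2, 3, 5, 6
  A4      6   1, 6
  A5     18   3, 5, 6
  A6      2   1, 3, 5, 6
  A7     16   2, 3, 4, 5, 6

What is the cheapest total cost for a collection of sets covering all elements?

6

A1, A6 cover every element at cost 4 + 2 = 6.
Any cover uses at least 2 sets; among all covering selections none totals below 6.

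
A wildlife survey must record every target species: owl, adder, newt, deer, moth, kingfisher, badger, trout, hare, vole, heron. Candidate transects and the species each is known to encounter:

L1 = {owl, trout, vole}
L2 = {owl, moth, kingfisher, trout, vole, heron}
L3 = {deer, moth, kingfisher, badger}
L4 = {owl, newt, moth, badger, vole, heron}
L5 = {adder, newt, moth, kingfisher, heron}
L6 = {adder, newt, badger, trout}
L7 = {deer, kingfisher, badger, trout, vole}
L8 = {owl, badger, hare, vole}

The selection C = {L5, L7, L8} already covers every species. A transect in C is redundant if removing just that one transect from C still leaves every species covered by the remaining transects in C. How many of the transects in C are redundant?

Drop L5: adder, newt, moth, heron uncovered — not redundant.
Drop L7: deer, trout uncovered — not redundant.
Drop L8: owl, hare uncovered — not redundant.
None of the transects in C is redundant.

0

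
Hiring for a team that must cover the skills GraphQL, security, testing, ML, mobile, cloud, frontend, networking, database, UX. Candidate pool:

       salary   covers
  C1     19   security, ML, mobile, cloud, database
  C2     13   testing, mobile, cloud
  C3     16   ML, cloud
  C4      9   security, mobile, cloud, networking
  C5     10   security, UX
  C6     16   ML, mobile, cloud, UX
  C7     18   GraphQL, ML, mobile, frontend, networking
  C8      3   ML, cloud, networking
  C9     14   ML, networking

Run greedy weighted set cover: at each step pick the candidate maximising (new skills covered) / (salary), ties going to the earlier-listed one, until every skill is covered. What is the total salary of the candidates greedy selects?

72

Pick 1: C8 adds 3 new (ML, cloud, networking) at salary 3 (ratio 3/3).
Pick 2: C4 adds 2 new (security, mobile) at salary 9 (ratio 2/9).
Pick 3: C7 adds 2 new (GraphQL, frontend) at salary 18 (ratio 2/18).
Pick 4: C5 adds 1 new (UX) at salary 10 (ratio 1/10).
Pick 5: C2 adds 1 new (testing) at salary 13 (ratio 1/13).
Pick 6: C1 adds 1 new (database) at salary 19 (ratio 1/19).
Greedy total salary: 3 + 9 + 18 + 10 + 13 + 19 = 72. (The true optimum is 60, so greedy overshoots here.)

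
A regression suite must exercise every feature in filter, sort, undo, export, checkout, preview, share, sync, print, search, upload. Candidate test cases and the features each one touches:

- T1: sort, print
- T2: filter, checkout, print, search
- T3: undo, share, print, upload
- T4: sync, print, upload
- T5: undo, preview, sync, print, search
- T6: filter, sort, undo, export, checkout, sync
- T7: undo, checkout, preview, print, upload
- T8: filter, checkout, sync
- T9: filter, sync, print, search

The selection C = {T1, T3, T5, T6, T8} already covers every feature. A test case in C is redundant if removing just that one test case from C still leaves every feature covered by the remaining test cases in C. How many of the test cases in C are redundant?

2

Drop T1: the rest still cover every feature — redundant.
Drop T3: share, upload uncovered — not redundant.
Drop T5: preview, search uncovered — not redundant.
Drop T6: export uncovered — not redundant.
Drop T8: the rest still cover every feature — redundant.
2 redundant: T1, T8.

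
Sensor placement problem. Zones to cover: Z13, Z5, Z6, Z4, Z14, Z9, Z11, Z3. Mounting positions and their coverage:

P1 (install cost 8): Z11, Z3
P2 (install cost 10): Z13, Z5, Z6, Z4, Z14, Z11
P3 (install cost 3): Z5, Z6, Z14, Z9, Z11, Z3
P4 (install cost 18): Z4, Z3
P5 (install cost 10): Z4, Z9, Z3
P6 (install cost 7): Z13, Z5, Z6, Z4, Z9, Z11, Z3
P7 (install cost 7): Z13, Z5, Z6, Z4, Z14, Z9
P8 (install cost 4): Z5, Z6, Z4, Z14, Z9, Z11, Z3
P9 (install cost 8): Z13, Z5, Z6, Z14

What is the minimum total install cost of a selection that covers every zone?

P3, P6 cover every zone at install cost 3 + 7 = 10.
Any cover uses at least 2 sensor positions; among all covering selections none totals below 10.

10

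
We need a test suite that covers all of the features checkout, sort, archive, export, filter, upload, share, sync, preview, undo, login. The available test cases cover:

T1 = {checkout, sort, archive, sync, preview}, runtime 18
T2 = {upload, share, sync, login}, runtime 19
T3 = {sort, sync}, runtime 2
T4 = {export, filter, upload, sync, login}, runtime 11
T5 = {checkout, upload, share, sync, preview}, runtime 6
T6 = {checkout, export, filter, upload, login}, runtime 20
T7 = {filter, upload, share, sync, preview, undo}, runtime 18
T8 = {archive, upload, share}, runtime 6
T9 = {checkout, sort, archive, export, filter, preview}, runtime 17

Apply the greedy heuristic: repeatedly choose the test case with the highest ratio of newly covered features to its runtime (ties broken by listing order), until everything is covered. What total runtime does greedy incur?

43

Pick 1: T3 adds 2 new (sort, sync) at runtime 2 (ratio 2/2).
Pick 2: T5 adds 4 new (checkout, upload, share, preview) at runtime 6 (ratio 4/6).
Pick 3: T4 adds 3 new (export, filter, login) at runtime 11 (ratio 3/11).
Pick 4: T8 adds 1 new (archive) at runtime 6 (ratio 1/6).
Pick 5: T7 adds 1 new (undo) at runtime 18 (ratio 1/18).
Greedy total runtime: 2 + 6 + 11 + 6 + 18 = 43.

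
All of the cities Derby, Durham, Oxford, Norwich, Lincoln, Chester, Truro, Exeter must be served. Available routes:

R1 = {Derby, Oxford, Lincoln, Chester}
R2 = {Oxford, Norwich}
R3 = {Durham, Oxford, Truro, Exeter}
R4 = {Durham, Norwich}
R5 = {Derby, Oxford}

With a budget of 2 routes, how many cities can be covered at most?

Choosing R1, R3 covers {Derby, Durham, Oxford, Lincoln, Chester, Truro, Exeter} — 7 cities.
No choice of 2 routes does better; here Norwich is left uncovered.

7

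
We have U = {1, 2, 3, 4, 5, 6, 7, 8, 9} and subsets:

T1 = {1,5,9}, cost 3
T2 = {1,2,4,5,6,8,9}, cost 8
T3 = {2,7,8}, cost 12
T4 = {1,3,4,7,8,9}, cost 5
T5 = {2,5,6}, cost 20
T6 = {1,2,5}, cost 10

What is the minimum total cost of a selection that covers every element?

13

T2, T4 cover every element at cost 8 + 5 = 13.
Any cover uses at least 2 sets; among all covering selections none totals below 13.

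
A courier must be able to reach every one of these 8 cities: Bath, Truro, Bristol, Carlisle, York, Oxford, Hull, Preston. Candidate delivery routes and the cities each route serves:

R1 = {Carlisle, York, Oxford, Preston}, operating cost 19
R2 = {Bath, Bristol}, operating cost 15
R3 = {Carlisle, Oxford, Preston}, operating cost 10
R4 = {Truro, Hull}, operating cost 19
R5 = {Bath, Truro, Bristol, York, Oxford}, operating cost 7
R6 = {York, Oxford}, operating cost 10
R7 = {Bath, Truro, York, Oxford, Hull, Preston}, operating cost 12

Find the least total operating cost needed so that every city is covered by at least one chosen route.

R3, R5, R7 cover every city at operating cost 10 + 7 + 12 = 29.
Any cover uses at least 3 routes; among all covering selections none totals below 29.

29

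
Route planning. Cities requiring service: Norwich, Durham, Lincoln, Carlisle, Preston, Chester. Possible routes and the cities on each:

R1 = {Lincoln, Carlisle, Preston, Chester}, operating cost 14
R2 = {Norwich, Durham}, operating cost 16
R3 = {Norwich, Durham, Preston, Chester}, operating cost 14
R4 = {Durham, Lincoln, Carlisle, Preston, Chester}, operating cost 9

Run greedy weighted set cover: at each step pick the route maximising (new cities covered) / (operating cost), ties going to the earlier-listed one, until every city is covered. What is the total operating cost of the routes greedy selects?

23

Pick 1: R4 adds 5 new (Durham, Lincoln, Carlisle, Preston, Chester) at operating cost 9 (ratio 5/9).
Pick 2: R3 adds 1 new (Norwich) at operating cost 14 (ratio 1/14).
Greedy total operating cost: 9 + 14 = 23.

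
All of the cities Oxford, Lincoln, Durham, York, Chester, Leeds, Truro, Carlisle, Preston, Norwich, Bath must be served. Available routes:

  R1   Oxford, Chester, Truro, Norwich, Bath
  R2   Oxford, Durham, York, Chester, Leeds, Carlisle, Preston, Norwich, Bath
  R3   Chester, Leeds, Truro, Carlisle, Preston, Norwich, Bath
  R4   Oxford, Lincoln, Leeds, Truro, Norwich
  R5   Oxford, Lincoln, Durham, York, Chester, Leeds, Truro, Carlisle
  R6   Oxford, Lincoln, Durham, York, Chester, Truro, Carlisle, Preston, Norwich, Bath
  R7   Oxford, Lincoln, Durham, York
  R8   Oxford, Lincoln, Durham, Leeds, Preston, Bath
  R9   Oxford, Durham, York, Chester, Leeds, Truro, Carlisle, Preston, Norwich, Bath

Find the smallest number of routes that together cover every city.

R2, R4 together cover {Oxford, Lincoln, Durham, York, Chester, Leeds, Truro, Carlisle, Preston, Norwich, Bath} — every city.
No single route contains all 11 cities, so 2 is optimal.

2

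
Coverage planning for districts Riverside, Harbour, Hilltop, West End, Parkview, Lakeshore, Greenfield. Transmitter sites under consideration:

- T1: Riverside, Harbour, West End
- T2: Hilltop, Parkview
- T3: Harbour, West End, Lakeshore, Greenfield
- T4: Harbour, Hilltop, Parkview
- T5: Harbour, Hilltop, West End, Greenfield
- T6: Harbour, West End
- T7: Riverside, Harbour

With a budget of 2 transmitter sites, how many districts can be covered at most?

6

Choosing T2, T3 covers {Harbour, Hilltop, West End, Parkview, Lakeshore, Greenfield} — 6 districts.
No choice of 2 transmitter sites does better; here Riverside is left uncovered.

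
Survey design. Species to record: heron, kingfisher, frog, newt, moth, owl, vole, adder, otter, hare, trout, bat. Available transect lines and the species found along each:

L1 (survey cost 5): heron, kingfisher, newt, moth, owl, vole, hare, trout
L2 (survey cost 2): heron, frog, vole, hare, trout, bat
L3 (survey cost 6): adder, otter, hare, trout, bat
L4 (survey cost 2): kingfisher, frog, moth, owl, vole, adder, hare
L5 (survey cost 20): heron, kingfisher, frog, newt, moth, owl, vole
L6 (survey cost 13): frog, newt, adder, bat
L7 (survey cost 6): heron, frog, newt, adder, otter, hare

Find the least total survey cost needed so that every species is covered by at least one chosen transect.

L2, L4, L7 cover every species at survey cost 2 + 2 + 6 = 10.
Any cover uses at least 2 transects; among all covering selections none totals below 10.

10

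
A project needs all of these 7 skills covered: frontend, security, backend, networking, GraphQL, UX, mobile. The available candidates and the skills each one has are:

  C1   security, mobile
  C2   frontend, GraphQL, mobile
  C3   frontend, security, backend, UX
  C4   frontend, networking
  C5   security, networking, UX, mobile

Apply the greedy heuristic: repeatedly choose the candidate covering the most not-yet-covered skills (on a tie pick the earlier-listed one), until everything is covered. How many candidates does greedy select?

Pick 1: C3 covers 4 new skills (frontend, security, backend, UX).
Pick 2: C2 covers 2 new skills (GraphQL, mobile).
Pick 3: C4 covers 1 new skills (networking).
Greedy uses 3 candidates.

3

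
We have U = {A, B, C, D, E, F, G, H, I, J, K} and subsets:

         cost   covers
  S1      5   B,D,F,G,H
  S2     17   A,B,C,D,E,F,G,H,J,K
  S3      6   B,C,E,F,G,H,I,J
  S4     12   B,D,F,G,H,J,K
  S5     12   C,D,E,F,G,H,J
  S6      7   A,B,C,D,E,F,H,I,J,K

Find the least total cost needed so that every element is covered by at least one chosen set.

12

S1, S6 cover every element at cost 5 + 7 = 12.
Any cover uses at least 2 sets; among all covering selections none totals below 12.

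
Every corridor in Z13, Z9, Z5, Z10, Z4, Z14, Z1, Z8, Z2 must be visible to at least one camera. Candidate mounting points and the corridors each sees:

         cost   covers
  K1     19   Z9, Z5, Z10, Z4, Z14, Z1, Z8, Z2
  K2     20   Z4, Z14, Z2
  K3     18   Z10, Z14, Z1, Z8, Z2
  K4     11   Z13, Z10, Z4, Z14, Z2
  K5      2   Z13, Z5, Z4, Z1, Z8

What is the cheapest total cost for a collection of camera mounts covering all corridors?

21

K1, K5 cover every corridor at cost 19 + 2 = 21.
Any cover uses at least 2 camera mounts; among all covering selections none totals below 21.
Greedy by coverage-per-cost would pick K5, K4, K1 for 32 — worse than the optimum 21.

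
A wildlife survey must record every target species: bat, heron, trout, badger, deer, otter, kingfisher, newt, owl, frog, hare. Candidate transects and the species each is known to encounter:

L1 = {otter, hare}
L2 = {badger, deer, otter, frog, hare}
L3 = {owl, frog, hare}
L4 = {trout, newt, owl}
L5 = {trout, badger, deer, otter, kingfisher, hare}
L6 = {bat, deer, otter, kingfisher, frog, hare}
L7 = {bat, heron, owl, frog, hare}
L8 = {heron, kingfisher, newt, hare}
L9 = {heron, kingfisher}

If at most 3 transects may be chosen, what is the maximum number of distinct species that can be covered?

Choosing L4, L5, L7 covers {bat, heron, trout, badger, deer, otter, kingfisher, newt, owl, frog, hare} — 11 species.
That is all 11 species.

11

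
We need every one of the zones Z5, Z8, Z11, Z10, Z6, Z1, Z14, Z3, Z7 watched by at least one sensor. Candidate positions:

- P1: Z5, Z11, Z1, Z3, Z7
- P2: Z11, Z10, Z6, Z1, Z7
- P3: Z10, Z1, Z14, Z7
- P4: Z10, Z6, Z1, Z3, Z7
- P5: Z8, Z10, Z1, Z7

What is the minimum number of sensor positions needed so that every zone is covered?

P1, P2, P3, P5 together cover {Z5, Z8, Z11, Z10, Z6, Z1, Z14, Z3, Z7} — every zone.
No 3 of the 5 sensor positions cover everything (all 10 triples fall short), so 4 is minimum.

4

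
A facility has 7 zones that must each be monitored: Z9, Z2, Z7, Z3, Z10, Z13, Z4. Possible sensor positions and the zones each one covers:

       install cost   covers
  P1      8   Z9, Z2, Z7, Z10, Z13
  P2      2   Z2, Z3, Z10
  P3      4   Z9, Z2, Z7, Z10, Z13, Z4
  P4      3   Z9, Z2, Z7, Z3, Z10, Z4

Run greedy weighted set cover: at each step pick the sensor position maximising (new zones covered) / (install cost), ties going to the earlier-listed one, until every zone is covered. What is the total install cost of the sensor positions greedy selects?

7

Pick 1: P4 adds 6 new (Z9, Z2, Z7, Z3, Z10, Z4) at install cost 3 (ratio 6/3).
Pick 2: P3 adds 1 new (Z13) at install cost 4 (ratio 1/4).
Greedy total install cost: 3 + 4 = 7. (The true optimum is 6, so greedy overshoots here.)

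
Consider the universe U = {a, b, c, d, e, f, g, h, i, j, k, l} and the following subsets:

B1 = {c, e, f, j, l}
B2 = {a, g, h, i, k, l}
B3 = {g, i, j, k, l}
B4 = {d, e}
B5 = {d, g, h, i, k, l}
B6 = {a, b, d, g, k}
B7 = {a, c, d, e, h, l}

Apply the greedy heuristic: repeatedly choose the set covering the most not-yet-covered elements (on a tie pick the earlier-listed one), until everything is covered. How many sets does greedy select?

Pick 1: B2 covers 6 new elements (a, g, h, i, k, l).
Pick 2: B1 covers 4 new elements (c, e, f, j).
Pick 3: B6 covers 2 new elements (b, d).
Greedy uses 3 sets.

3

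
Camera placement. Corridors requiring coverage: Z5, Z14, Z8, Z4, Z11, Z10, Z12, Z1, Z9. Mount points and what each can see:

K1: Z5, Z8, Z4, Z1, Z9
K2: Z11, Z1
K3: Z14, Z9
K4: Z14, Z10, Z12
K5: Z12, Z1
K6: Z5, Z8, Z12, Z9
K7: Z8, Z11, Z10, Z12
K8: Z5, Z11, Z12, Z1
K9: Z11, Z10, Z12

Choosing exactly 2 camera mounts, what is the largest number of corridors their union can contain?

8

Choosing K1, K4 covers {Z5, Z14, Z8, Z4, Z10, Z12, Z1, Z9} — 8 corridors.
No choice of 2 camera mounts does better; here Z11 is left uncovered.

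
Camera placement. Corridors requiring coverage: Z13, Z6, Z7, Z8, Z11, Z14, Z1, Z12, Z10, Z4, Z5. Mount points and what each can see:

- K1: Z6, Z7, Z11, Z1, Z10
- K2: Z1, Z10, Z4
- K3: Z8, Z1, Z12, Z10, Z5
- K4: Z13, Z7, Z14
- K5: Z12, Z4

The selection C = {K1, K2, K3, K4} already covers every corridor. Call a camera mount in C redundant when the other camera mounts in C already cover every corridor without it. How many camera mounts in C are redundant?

0

Drop K1: Z6, Z11 uncovered — not redundant.
Drop K2: Z4 uncovered — not redundant.
Drop K3: Z8, Z12, Z5 uncovered — not redundant.
Drop K4: Z13, Z14 uncovered — not redundant.
None of the camera mounts in C is redundant.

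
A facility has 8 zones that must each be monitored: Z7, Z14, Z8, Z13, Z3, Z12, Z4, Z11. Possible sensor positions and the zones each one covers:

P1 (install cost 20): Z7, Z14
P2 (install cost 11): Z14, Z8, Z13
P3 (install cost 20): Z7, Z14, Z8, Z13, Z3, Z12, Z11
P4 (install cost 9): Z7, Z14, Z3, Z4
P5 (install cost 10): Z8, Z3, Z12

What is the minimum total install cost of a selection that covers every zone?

29

P3, P4 cover every zone at install cost 20 + 9 = 29.
Any cover uses at least 2 sensor positions; among all covering selections none totals below 29.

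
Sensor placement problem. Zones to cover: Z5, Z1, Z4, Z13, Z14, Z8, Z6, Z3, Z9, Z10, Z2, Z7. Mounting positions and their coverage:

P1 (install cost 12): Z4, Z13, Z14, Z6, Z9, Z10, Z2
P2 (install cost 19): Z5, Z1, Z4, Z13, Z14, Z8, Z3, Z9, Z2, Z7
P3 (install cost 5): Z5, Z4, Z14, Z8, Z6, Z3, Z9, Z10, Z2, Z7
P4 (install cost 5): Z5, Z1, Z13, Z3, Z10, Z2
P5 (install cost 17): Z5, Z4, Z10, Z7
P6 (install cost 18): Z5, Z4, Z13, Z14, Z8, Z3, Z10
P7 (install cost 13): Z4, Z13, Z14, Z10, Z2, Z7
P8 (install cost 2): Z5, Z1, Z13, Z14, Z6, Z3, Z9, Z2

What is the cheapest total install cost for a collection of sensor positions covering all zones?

7

P3, P8 cover every zone at install cost 5 + 2 = 7.
Any cover uses at least 2 sensor positions; among all covering selections none totals below 7.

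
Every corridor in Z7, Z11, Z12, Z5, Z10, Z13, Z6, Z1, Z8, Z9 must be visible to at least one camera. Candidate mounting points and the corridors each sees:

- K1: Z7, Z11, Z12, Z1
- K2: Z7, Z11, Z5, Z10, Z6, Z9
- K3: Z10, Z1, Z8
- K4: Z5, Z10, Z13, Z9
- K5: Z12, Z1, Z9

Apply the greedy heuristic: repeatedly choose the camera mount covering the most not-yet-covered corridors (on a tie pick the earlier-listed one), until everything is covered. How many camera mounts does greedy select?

Pick 1: K2 covers 6 new corridors (Z7, Z11, Z5, Z10, Z6, Z9).
Pick 2: K1 covers 2 new corridors (Z12, Z1).
Pick 3: K3 covers 1 new corridors (Z8).
Pick 4: K4 covers 1 new corridors (Z13).
Greedy uses 4 camera mounts.

4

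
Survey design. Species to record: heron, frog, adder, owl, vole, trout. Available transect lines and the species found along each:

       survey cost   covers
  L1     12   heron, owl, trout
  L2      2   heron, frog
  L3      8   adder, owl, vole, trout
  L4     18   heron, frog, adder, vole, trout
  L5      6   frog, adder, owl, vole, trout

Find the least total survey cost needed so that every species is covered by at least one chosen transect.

L2, L5 cover every species at survey cost 2 + 6 = 8.
Any cover uses at least 2 transects; among all covering selections none totals below 8.

8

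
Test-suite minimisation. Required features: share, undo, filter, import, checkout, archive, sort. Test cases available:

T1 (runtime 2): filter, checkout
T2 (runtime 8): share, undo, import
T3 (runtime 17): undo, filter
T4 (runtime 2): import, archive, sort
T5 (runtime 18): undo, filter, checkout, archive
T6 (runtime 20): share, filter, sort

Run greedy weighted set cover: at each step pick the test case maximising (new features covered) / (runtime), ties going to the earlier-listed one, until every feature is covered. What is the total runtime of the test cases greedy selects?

12

Pick 1: T4 adds 3 new (import, archive, sort) at runtime 2 (ratio 3/2).
Pick 2: T1 adds 2 new (filter, checkout) at runtime 2 (ratio 2/2).
Pick 3: T2 adds 2 new (share, undo) at runtime 8 (ratio 2/8).
Greedy total runtime: 2 + 2 + 8 = 12.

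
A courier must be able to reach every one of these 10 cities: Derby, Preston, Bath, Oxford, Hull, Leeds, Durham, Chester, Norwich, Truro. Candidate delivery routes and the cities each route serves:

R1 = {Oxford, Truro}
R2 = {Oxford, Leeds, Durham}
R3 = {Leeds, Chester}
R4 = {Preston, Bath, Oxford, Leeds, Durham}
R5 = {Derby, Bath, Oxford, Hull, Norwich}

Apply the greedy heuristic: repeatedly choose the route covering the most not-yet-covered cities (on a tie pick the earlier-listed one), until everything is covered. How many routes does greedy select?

Pick 1: R4 covers 5 new cities (Preston, Bath, Oxford, Leeds, Durham).
Pick 2: R5 covers 3 new cities (Derby, Hull, Norwich).
Pick 3: R1 covers 1 new cities (Truro).
Pick 4: R3 covers 1 new cities (Chester).
Greedy uses 4 routes.

4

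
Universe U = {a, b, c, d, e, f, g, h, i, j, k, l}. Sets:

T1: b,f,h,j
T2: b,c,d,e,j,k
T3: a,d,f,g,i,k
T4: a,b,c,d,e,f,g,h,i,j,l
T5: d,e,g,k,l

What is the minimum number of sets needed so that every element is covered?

2

T2, T4 together cover {a, b, c, d, e, f, g, h, i, j, k, l} — every element.
No single set contains all 12 elements, so 2 is optimal.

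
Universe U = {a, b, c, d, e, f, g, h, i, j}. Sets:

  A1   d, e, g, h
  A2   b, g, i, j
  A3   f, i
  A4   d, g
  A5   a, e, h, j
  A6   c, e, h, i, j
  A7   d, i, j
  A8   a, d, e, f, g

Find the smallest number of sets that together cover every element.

A2, A6, A8 together cover {a, b, c, d, e, f, g, h, i, j} — every element.
No 2 of the 8 sets cover everything (all 28 pairs fall short), so 3 is minimum.

3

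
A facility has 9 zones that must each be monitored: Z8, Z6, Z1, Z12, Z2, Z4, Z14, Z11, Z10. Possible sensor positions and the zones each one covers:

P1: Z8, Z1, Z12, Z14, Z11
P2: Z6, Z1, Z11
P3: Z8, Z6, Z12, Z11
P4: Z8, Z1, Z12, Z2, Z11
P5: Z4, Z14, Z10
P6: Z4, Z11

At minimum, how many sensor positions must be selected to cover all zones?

P2, P4, P5 together cover {Z8, Z6, Z1, Z12, Z2, Z4, Z14, Z11, Z10} — every zone.
No 2 of the 6 sensor positions cover everything (all 15 pairs fall short), so 3 is minimum.
Greedy (largest uncovered first) would take P1, P5, P2, P4 — 4 sensor positions — but 3 suffice.

3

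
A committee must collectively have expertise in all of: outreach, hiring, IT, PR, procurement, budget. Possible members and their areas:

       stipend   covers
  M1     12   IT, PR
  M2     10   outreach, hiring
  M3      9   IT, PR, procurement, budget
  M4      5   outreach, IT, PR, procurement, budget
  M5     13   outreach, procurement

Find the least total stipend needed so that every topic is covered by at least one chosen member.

M2, M4 cover every topic at stipend 10 + 5 = 15.
Any cover uses at least 2 members; among all covering selections none totals below 15.

15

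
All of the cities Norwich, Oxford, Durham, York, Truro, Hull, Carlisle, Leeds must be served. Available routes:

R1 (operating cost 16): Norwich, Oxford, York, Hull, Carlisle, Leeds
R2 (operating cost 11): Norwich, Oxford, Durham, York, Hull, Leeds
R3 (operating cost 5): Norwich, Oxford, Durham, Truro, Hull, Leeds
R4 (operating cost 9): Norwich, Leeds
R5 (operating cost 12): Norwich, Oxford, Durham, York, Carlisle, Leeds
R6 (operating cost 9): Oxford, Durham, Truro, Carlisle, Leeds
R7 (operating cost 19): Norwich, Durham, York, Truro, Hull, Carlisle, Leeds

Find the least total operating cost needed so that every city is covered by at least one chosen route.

R3, R5 cover every city at operating cost 5 + 12 = 17.
Any cover uses at least 2 routes; among all covering selections none totals below 17.

17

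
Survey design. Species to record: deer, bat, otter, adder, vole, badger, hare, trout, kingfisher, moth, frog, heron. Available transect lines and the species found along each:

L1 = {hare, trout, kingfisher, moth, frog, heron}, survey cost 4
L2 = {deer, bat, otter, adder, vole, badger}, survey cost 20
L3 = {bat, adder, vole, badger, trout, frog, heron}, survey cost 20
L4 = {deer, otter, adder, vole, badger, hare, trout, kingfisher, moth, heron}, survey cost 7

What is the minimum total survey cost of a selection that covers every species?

24

L1, L2 cover every species at survey cost 4 + 20 = 24.
Any cover uses at least 2 transects; among all covering selections none totals below 24.
Greedy by coverage-per-survey cost would pick L1, L4, L2 for 31 — worse than the optimum 24.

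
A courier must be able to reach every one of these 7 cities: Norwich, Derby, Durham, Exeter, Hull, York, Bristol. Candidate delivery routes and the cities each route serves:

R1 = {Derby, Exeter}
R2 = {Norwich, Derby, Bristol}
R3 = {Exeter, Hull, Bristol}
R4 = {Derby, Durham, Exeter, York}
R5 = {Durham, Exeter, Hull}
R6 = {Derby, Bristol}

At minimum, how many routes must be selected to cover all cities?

R2, R3, R4 together cover {Norwich, Derby, Durham, Exeter, Hull, York, Bristol} — every city.
No 2 of the 6 routes cover everything (all 15 pairs fall short), so 3 is minimum.

3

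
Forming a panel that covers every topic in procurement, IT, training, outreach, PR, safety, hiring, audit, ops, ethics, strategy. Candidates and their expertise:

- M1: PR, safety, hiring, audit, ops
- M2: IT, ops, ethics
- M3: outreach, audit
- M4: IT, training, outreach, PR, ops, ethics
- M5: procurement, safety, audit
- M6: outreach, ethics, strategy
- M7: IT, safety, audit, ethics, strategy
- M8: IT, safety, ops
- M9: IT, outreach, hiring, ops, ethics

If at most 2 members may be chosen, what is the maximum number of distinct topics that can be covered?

Choosing M1, M4 covers {IT, training, outreach, PR, safety, hiring, audit, ops, ethics} — 9 topics.
No choice of 2 members does better; here procurement, strategy are left uncovered.

9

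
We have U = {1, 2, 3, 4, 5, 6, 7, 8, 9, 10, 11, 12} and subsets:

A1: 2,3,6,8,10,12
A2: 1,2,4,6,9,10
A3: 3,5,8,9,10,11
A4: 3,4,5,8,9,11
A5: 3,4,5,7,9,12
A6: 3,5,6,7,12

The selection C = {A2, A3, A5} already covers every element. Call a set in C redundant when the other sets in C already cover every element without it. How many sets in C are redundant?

Drop A2: 1, 2, 6 uncovered — not redundant.
Drop A3: 8, 11 uncovered — not redundant.
Drop A5: 7, 12 uncovered — not redundant.
None of the sets in C is redundant.

0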